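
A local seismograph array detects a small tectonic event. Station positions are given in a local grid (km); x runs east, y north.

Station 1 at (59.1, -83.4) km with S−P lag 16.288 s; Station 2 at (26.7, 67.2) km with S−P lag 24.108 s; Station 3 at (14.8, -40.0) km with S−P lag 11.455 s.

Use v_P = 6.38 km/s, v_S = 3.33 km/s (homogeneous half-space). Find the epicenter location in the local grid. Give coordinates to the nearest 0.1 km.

Distance from S−P lag: d = Δt · v_P v_S / (v_P − v_S) = Δt · (6.38·3.33)/(6.38−3.33) ≈ 6.9657·Δt.
So d_Station 1 = 113.46, d_Station 2 = 167.93, d_Station 3 = 79.79 km.
Circle about each station: (x − 59.1)² + (y + 83.4)² = 113.46²; (x − 26.7)² + (y − 67.2)² = 167.93²; (x − 14.8)² + (y + 40.0)² = 79.79².
Subtracting the Station 1 equation from the Station 2 and Station 3 equations removes the quadratic terms:
-64.8 x + 301.2 y = -20546.95
-88.6 x + 86.8 y = -2122.60
Solving the 2×2 system: x ≈ -54.3, y ≈ -79.9 km.

(-54.3, -79.9)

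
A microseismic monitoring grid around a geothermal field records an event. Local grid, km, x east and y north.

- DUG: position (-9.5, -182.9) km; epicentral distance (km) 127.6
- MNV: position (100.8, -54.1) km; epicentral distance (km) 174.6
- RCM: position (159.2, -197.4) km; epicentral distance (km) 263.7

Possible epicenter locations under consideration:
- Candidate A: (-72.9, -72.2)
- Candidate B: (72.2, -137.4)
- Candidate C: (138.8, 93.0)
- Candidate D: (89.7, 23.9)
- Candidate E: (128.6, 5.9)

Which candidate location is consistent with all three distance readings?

For each candidate, compare |candidate − station| to the reported distance:
Candidate A: residuals DUG 0.0, MNV 0.0, RCM 0.0 → max 0.0 km
Candidate B: residuals DUG 34.1, MNV 86.5, RCM 158.0 → max 158.0 km
Candidate C: residuals DUG 185.6, MNV 22.7, RCM 27.4 → max 185.6 km
Candidate D: residuals DUG 101.8, MNV 95.8, RCM 31.7 → max 101.8 km
Candidate E: residuals DUG 106.3, MNV 108.5, RCM 58.1 → max 108.5 km
Only Candidate A has all residuals ≈ 0.

Candidate A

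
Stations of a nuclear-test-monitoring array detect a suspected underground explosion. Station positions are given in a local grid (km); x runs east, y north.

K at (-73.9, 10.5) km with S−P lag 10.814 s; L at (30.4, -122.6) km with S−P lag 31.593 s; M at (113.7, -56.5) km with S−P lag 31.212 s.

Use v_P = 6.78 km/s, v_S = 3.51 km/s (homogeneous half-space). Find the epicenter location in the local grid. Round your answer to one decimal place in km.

(-61.4, 88.2)

Distance from S−P lag: d = Δt · v_P v_S / (v_P − v_S) = Δt · (6.78·3.51)/(6.78−3.51) ≈ 7.2776·Δt.
So d_K = 78.70, d_L = 229.92, d_M = 227.15 km.
Circle about each station: (x + 73.9)² + (y − 10.5)² = 78.70²; (x − 30.4)² + (y + 122.6)² = 229.92²; (x − 113.7)² + (y + 56.5)² = 227.15².
Subtracting the K equation from the L and M equations removes the quadratic terms:
208.6 x − 266.2 y = -36286.06
375.2 x − 134.0 y = -34854.95
Solving the 2×2 system: x ≈ -61.4, y ≈ 88.2 km.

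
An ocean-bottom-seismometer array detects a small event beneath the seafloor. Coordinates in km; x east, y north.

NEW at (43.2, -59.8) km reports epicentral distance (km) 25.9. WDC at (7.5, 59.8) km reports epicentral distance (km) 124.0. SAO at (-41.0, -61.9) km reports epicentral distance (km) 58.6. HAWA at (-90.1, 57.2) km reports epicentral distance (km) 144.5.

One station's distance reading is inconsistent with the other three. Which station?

Solve using three stations at a time. Using NEW, WDC, SAO (subtract circle equations pairwise → linear system) gives (x, y) ≈ (17.6, -63.8).
Distances from that point to each station vs reported:
  NEW: calculated 25.9 vs reported 25.9 → residual 0.0 km
  WDC: calculated 124.0 vs reported 124.0 → residual 0.0 km
  SAO: calculated 58.6 vs reported 58.6 → residual 0.0 km
  HAWA: calculated 162.0 vs reported 144.5 → residual 17.5 km
NEW, WDC, SAO are mutually consistent (residuals ≈ 0); HAWA is off by 17.5 km.

HAWA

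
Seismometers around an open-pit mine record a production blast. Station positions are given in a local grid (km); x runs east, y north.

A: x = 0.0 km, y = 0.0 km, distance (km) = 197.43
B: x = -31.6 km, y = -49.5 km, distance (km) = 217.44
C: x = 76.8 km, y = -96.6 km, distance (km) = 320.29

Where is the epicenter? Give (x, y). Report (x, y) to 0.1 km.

Circle about each station: x² + y² = 197.43²; (x + 31.6)² + (y + 49.5)² = 217.44²; (x − 76.8)² + (y + 96.6)² = 320.29².
Subtracting pairs of circle equations eliminates x²+y² and gives linear equations (the radical axes):
-63.2 x − 99.0 y = -4852.74
153.6 x − 193.2 y = -48377.28
Solving the 2×2 system: x ≈ -140.5, y ≈ 138.7 km.

-140.5 km east, 138.7 km north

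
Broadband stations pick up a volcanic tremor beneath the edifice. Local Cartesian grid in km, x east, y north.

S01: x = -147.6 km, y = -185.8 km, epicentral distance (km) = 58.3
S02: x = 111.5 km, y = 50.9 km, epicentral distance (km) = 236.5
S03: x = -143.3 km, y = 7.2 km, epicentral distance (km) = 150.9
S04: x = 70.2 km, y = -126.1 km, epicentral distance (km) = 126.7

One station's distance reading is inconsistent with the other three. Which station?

S01

Solve using three stations at a time. Using S02, S03, S04 (subtract circle equations pairwise → linear system) gives (x, y) ≈ (-56.1, -116.0).
Distances from that point to each station vs reported:
  S01: calculated 115.1 vs reported 58.3 → residual 56.8 km
  S02: calculated 236.5 vs reported 236.5 → residual 0.0 km
  S03: calculated 150.9 vs reported 150.9 → residual 0.0 km
  S04: calculated 126.7 vs reported 126.7 → residual 0.0 km
S02, S03, S04 are mutually consistent (residuals ≈ 0); S01 is off by 56.8 km.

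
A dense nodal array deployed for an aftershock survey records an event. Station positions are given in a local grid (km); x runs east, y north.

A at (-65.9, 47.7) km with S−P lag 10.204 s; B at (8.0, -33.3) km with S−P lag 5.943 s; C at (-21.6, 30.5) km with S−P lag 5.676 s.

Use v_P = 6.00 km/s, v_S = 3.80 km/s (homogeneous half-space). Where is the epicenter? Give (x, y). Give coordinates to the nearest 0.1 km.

36.5 km east, 21.3 km north

Distance from S−P lag: d = Δt · v_P v_S / (v_P − v_S) = Δt · (6.00·3.80)/(6.00−3.80) ≈ 10.3636·Δt.
So d_A = 105.75, d_B = 61.59, d_C = 58.82 km.
Circle about each station: (x + 65.9)² + (y − 47.7)² = 105.75²; (x − 8.0)² + (y + 33.3)² = 61.59²; (x + 21.6)² + (y − 30.5)² = 58.82².
Subtracting the A equation from the B and C equations removes the quadratic terms:
147.8 x − 162.0 y = 1944.52
88.6 x − 34.4 y = 2501.98
Solving the 2×2 system: x ≈ 36.5, y ≈ 21.3 km.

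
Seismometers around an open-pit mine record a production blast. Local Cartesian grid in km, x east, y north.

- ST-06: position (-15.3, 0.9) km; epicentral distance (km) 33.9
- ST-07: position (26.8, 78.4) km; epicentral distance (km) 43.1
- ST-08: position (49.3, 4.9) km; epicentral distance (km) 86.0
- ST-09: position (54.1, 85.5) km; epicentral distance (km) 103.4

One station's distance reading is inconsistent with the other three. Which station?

Solve using three stations at a time. Using ST-06, ST-08, ST-09 (subtract circle equations pairwise → linear system) gives (x, y) ≈ (-33.0, 29.8).
Distances from that point to each station vs reported:
  ST-06: calculated 33.9 vs reported 33.9 → residual 0.0 km
  ST-07: calculated 77.1 vs reported 43.1 → residual 34.0 km
  ST-08: calculated 86.0 vs reported 86.0 → residual 0.0 km
  ST-09: calculated 103.4 vs reported 103.4 → residual 0.0 km
ST-06, ST-08, ST-09 are mutually consistent (residuals ≈ 0); ST-07 is off by 34.0 km.

ST-07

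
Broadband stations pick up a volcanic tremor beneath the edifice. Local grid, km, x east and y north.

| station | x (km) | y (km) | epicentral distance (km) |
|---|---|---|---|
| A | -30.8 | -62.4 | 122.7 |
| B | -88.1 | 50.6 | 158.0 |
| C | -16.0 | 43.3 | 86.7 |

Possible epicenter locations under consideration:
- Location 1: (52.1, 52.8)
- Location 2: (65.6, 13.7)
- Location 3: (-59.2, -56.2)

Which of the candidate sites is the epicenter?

Location 2

For each candidate, compare |candidate − station| to the reported distance:
Location 1: residuals A 19.2, B 17.8, C 17.9 → max 19.2 km
Location 2: residuals A 0.1, B 0.1, C 0.1 → max 0.1 km
Location 3: residuals A 93.6, B 47.4, C 21.8 → max 93.6 km
Only Location 2 has all residuals ≈ 0.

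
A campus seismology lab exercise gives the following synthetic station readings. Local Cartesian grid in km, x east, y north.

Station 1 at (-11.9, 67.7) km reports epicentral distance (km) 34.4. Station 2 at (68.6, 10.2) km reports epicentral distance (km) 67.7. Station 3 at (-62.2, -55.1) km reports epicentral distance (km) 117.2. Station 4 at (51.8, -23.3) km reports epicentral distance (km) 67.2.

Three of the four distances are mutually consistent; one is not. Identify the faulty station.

Station 4

Solve using three stations at a time. Using Station 1, Station 2, Station 3 (subtract circle equations pairwise → linear system) gives (x, y) ≈ (7.4, 39.2).
Distances from that point to each station vs reported:
  Station 1: calculated 34.4 vs reported 34.4 → residual 0.0 km
  Station 2: calculated 67.7 vs reported 67.7 → residual 0.0 km
  Station 3: calculated 117.2 vs reported 117.2 → residual 0.0 km
  Station 4: calculated 76.7 vs reported 67.2 → residual 9.5 km
Station 1, Station 2, Station 3 are mutually consistent (residuals ≈ 0); Station 4 is off by 9.5 km.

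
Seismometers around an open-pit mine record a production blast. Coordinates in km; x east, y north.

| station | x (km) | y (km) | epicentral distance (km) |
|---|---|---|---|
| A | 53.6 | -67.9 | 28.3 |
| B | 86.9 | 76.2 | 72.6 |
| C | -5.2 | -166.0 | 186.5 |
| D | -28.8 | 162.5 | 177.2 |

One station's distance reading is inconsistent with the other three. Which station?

Solve using three stations at a time. Using B, C, D (subtract circle equations pairwise → linear system) gives (x, y) ≈ (59.6, 8.9).
Distances from that point to each station vs reported:
  A: calculated 77.0 vs reported 28.3 → residual 48.7 km
  B: calculated 72.6 vs reported 72.6 → residual 0.0 km
  C: calculated 186.5 vs reported 186.5 → residual 0.0 km
  D: calculated 177.2 vs reported 177.2 → residual 0.0 km
B, C, D are mutually consistent (residuals ≈ 0); A is off by 48.7 km.

A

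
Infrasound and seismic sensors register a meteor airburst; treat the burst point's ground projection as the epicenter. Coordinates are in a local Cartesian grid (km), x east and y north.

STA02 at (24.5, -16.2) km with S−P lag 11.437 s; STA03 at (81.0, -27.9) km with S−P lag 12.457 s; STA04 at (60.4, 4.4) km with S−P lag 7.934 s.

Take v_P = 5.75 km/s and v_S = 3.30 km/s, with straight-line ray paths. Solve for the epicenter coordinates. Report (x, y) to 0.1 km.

Distance from S−P lag: d = Δt · v_P v_S / (v_P − v_S) = Δt · (5.75·3.30)/(5.75−3.30) ≈ 7.7449·Δt.
So d_STA02 = 88.58, d_STA03 = 96.48, d_STA04 = 61.45 km.
Circle about each station: (x − 24.5)² + (y + 16.2)² = 88.58²; (x − 81.0)² + (y + 27.9)² = 96.48²; (x − 60.4)² + (y − 4.4)² = 61.45².
Subtracting the STA02 equation from the STA03 and STA04 equations removes the quadratic terms:
113.0 x − 23.4 y = 5014.75
71.8 x + 41.2 y = 6875.14
Solving the 2×2 system: x ≈ 58.0, y ≈ 65.8 km.
Check against STA02 (with the unrounded x, y): √((x − 24.5)²+(y + 16.2)²) = 88.57 ≈ 88.58 km. ✓

x ≈ 58.0 km, y ≈ 65.8 km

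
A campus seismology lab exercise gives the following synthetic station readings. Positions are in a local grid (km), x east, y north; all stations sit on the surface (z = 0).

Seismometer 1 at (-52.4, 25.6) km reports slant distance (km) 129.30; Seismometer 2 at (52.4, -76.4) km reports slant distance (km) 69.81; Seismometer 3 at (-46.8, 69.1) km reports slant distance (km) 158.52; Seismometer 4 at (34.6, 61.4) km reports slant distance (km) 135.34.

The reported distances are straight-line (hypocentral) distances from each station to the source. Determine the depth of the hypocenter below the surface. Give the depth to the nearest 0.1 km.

Each station gives a sphere (x−x_i)² + (y−y_i)² + z² = d_i² (stations at z=0).
Subtracting the Seismometer 1 sphere from Seismometer 2 and Seismometer 3: z² cancels, leaving linear equations in x and y:
209.6 x − 204.0 y = 17026.65
11.2 x + 87.0 y = -4846.17
Solving: x ≈ 24.011, y ≈ -58.794 km (keep extra digits for the depth step; rounded: 24.0, -58.8).
Then from the Seismometer 1 sphere: z² = 129.30² − (x + 52.4)² − (y − 25.6)² with x = 24.011, y = -58.794, so z ≈ 61.298 ≈ 61.3 km.

61.3 km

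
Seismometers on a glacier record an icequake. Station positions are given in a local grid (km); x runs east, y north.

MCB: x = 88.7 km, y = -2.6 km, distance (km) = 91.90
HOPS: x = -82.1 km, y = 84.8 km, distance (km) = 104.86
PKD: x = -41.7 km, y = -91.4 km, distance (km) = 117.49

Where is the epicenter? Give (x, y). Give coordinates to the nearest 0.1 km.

-0.7 km east, 18.7 km north

Circle about each station: (x − 88.7)² + (y + 2.6)² = 91.90²; (x + 82.1)² + (y − 84.8)² = 104.86²; (x + 41.7)² + (y + 91.4)² = 117.49².
Subtracting the MCB equation from the HOPS and PKD equations removes the quadratic terms:
-341.6 x + 174.8 y = 3506.99
-260.8 x − 177.6 y = -3139.89
Solving the 2×2 system: x ≈ -0.7, y ≈ 18.7 km.
Check against MCB (with the unrounded x, y): √((x − 88.7)²+(y + 2.6)²) = 91.90 ≈ 91.90 km. ✓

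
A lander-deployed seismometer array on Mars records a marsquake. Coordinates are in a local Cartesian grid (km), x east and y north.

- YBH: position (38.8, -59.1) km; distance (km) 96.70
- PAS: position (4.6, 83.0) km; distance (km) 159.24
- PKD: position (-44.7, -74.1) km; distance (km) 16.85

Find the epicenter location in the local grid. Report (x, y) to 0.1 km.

(-57.8, -63.5)

Circle about each station: (x − 38.8)² + (y + 59.1)² = 96.70²; (x − 4.6)² + (y − 83.0)² = 159.24²; (x + 44.7)² + (y + 74.1)² = 16.85².
Subtracting the YBH equation from the PAS and PKD equations removes the quadratic terms:
-68.4 x + 284.2 y = -14094.58
-167.0 x − 30.0 y = 11557.62
Solving the 2×2 system: x ≈ -57.8, y ≈ -63.5 km.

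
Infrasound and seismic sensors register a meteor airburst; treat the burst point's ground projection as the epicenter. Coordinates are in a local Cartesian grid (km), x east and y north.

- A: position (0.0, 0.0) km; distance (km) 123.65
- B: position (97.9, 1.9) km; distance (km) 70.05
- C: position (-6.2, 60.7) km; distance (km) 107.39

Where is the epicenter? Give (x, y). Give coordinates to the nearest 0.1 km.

Circle about each station: x² + y² = 123.65²; (x − 97.9)² + (y − 1.9)² = 70.05²; (x + 6.2)² + (y − 60.7)² = 107.39².
Subtracting the A equation from the B and C equations removes the quadratic terms:
195.8 x + 3.8 y = 19970.34
-12.4 x + 121.4 y = 7479.64
Solving the 2×2 system: x ≈ 100.6, y ≈ 71.9 km.
Check against A (with the unrounded x, y): √(x²+y²) = 123.64 ≈ 123.65 km. ✓

(100.6, 71.9)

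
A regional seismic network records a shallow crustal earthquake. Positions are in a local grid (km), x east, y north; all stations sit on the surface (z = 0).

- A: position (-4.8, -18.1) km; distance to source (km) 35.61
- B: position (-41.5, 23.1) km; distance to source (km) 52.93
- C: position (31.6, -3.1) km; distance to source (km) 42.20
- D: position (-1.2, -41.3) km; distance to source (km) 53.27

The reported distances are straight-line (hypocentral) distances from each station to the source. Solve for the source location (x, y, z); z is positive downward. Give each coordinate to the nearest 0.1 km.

Each station gives a sphere (x−x_i)² + (y−y_i)² + z² = d_i² (stations at z=0).
Subtracting the A sphere from B and C: z² cancels, leaving linear equations in x and y:
-73.4 x + 82.4 y = 371.70
72.8 x + 30.0 y = 144.75
Solving: x ≈ 0.095, y ≈ 4.595 km (keep extra digits for the depth step; rounded: 0.1, 4.6).
Then from the A sphere: z² = 35.61² − (x + 4.8)² − (y + 18.1)² with x = 0.095, y = 4.595, so z ≈ 27.001 ≈ 27.0 km.

x ≈ 0.1 km, y ≈ 4.6 km, depth ≈ 27.0 km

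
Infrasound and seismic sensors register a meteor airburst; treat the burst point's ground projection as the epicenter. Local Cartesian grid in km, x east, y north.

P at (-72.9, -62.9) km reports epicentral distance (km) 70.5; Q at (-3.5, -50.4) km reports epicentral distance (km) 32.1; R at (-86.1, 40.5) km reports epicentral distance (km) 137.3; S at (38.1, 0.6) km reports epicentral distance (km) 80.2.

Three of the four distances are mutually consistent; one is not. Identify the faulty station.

Q

Solve using three stations at a time. Using P, R, S (subtract circle equations pairwise → linear system) gives (x, y) ≈ (-2.6, -68.5).
Distances from that point to each station vs reported:
  P: calculated 70.5 vs reported 70.5 → residual 0.0 km
  Q: calculated 18.1 vs reported 32.1 → residual 14.0 km
  R: calculated 137.3 vs reported 137.3 → residual 0.0 km
  S: calculated 80.2 vs reported 80.2 → residual 0.0 km
P, R, S are mutually consistent (residuals ≈ 0); Q is off by 14.0 km.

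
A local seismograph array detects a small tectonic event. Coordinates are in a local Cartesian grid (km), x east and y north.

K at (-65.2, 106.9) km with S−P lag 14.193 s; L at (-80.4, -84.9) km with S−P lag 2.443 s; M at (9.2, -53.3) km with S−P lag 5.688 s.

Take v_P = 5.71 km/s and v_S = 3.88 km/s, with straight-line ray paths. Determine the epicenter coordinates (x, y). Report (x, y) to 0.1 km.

Distance from S−P lag: d = Δt · v_P v_S / (v_P − v_S) = Δt · (5.71·3.88)/(5.71−3.88) ≈ 12.1064·Δt.
So d_K = 171.83, d_L = 29.58, d_M = 68.86 km.
Circle about each station: (x + 65.2)² + (y − 106.9)² = 171.83²; (x + 80.4)² + (y + 84.9)² = 29.58²; (x − 9.2)² + (y + 53.3)² = 68.86².
Subtracting pairs of circle equations eliminates x²+y² and gives linear equations (the radical axes):
-30.4 x − 383.6 y = 26644.09
148.8 x − 320.4 y = 12030.73
Solving the 2×2 system: x ≈ -58.7, y ≈ -64.8 km.

(-58.7, -64.8)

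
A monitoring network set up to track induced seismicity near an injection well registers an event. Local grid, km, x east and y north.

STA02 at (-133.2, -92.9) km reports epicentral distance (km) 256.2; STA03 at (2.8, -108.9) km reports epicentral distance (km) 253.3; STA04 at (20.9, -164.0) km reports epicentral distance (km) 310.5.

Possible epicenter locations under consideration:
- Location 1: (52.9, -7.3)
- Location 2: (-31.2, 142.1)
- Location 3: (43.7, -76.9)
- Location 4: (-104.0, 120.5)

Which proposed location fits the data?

For each candidate, compare |candidate − station| to the reported distance:
Location 1: residuals STA02 51.4, STA03 140.0, STA04 150.6 → max 150.6 km
Location 2: residuals STA02 0.0, STA03 0.0, STA04 0.0 → max 0.0 km
Location 3: residuals STA02 78.6, STA03 201.4, STA04 220.5 → max 220.5 km
Location 4: residuals STA02 40.8, STA03 0.3, STA04 0.2 → max 40.8 km
Only Location 2 has all residuals ≈ 0.

Location 2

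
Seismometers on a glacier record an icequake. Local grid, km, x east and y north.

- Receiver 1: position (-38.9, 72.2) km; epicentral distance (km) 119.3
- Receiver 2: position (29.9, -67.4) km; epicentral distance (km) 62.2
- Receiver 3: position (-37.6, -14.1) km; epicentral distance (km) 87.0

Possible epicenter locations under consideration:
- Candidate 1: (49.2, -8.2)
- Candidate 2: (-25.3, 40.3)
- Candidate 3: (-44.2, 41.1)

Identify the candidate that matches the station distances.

Candidate 1

For each candidate, compare |candidate − station| to the reported distance:
Candidate 1: residuals Receiver 1 0.0, Receiver 2 0.1, Receiver 3 0.0 → max 0.1 km
Candidate 2: residuals Receiver 1 84.6, Receiver 2 58.8, Receiver 3 31.2 → max 84.6 km
Candidate 3: residuals Receiver 1 87.8, Receiver 2 69.2, Receiver 3 31.4 → max 87.8 km
Only Candidate 1 has all residuals ≈ 0.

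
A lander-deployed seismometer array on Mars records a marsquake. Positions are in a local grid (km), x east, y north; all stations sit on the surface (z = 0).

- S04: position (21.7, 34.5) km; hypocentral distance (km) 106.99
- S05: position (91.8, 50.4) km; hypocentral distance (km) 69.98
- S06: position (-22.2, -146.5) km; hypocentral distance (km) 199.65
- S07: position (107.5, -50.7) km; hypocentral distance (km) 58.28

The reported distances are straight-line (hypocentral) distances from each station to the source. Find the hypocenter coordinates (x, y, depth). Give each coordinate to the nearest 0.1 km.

(114.3, -5.3, 35.9)

Each station gives a sphere (x−x_i)² + (y−y_i)² + z² = d_i² (stations at z=0).
Subtracting the S04 sphere from S05 and S06: z² cancels, leaving linear equations in x and y:
140.2 x + 31.8 y = 15855.92
-87.8 x − 362.0 y = -8119.31
Solving: x ≈ 114.295, y ≈ -5.292 km (keep extra digits for the depth step; rounded: 114.3, -5.3).
Then from the S04 sphere: z² = 106.99² − (x − 21.7)² − (y − 34.5)² with x = 114.295, y = -5.292, so z ≈ 35.911 ≈ 35.9 km.
Check against S07 (with the unrounded solution): distance 58.29 ≈ 58.28 km. ✓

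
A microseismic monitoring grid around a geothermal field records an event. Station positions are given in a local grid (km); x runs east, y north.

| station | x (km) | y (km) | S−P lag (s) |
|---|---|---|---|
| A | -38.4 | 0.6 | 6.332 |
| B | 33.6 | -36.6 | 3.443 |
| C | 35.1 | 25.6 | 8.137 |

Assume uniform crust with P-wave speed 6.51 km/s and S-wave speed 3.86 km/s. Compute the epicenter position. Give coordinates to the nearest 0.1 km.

1.8 km east, -44.0 km north

Distance from S−P lag: d = Δt · v_P v_S / (v_P − v_S) = Δt · (6.51·3.86)/(6.51−3.86) ≈ 9.4825·Δt.
So d_A = 60.04, d_B = 32.65, d_C = 77.16 km.
Circle about each station: (x + 38.4)² + (y − 0.6)² = 60.04²; (x − 33.6)² + (y + 36.6)² = 32.65²; (x − 35.1)² + (y − 25.6)² = 77.16².
Subtracting the A equation from the B and C equations removes the quadratic terms:
144.0 x − 74.4 y = 3532.38
147.0 x + 50.0 y = -1936.41
Solving the 2×2 system: x ≈ 1.8, y ≈ -44.0 km.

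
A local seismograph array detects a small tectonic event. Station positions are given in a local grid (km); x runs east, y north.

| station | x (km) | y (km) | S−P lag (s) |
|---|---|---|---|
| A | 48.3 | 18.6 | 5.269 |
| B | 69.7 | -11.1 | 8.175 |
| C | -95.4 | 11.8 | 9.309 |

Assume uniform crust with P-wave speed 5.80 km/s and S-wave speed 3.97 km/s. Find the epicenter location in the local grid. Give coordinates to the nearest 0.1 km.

6.3 km east, 69.9 km north

Distance from S−P lag: d = Δt · v_P v_S / (v_P − v_S) = Δt · (5.80·3.97)/(5.80−3.97) ≈ 12.5825·Δt.
So d_A = 66.30, d_B = 102.86, d_C = 117.13 km.
Circle about each station: (x − 48.3)² + (y − 18.6)² = 66.30²; (x − 69.7)² + (y + 11.1)² = 102.86²; (x + 95.4)² + (y − 11.8)² = 117.13².
Subtracting pairs of circle equations eliminates x²+y² and gives linear equations (the radical axes):
42.8 x − 59.4 y = -3882.04
-287.4 x − 13.6 y = -2762.20
Solving the 2×2 system: x ≈ 6.3, y ≈ 69.9 km.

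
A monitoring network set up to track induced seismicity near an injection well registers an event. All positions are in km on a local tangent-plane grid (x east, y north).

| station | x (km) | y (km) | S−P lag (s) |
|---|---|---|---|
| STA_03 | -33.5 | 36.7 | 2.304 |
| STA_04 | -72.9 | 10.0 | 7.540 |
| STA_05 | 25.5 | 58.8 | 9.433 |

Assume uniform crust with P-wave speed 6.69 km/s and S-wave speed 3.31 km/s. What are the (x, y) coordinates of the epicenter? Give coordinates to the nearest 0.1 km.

Distance from S−P lag: d = Δt · v_P v_S / (v_P − v_S) = Δt · (6.69·3.31)/(6.69−3.31) ≈ 6.5514·Δt.
So d_STA_03 = 15.09, d_STA_04 = 49.40, d_STA_05 = 61.80 km.
Circle about each station: (x + 33.5)² + (y − 36.7)² = 15.09²; (x + 72.9)² + (y − 10.0)² = 49.40²; (x − 25.5)² + (y − 58.8)² = 61.80².
Subtracting the STA_03 equation from the STA_04 and STA_05 equations removes the quadratic terms:
-78.8 x − 53.4 y = 732.62
118.0 x + 44.2 y = -1952.98
Solving the 2×2 system: x ≈ -25.5, y ≈ 23.9 km.
Check against STA_03 (with the unrounded x, y): √((x + 33.5)²+(y − 36.7)²) = 15.06 ≈ 15.09 km. ✓

-25.5 km east, 23.9 km north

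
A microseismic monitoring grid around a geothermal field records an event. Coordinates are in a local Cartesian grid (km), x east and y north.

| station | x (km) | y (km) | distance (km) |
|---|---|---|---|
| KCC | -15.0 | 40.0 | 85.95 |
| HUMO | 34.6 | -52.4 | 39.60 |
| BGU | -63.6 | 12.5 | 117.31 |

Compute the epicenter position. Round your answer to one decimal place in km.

(50.2, -16.0)

Circle about each station: (x + 15.0)² + (y − 40.0)² = 85.95²; (x − 34.6)² + (y + 52.4)² = 39.60²; (x + 63.6)² + (y − 12.5)² = 117.31².
Subtracting the KCC equation from the HUMO and BGU equations removes the quadratic terms:
99.2 x − 184.8 y = 7937.16
-97.2 x − 55.0 y = -3998.02
Solving the 2×2 system: x ≈ 50.2, y ≈ -16.0 km.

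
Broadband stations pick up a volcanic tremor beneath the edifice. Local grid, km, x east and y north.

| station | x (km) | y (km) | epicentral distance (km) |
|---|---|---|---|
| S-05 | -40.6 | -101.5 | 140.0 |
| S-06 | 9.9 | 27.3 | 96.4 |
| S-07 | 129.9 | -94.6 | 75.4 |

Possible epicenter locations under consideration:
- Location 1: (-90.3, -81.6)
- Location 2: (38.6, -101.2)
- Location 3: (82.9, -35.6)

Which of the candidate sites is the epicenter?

Location 3

For each candidate, compare |candidate − station| to the reported distance:
Location 1: residuals S-05 86.5, S-06 51.6, S-07 145.2 → max 145.2 km
Location 2: residuals S-05 60.8, S-06 35.3, S-07 16.1 → max 60.8 km
Location 3: residuals S-05 0.0, S-06 0.0, S-07 0.0 → max 0.0 km
Only Location 3 has all residuals ≈ 0.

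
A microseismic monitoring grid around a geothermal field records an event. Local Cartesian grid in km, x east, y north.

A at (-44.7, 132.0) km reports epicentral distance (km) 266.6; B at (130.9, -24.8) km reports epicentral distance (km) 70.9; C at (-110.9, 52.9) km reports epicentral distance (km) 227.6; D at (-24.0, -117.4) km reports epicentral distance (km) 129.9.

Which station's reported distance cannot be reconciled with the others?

C

Solve using three stations at a time. Using A, B, D (subtract circle equations pairwise → linear system) gives (x, y) ≈ (103.0, -90.0).
Distances from that point to each station vs reported:
  A: calculated 266.6 vs reported 266.6 → residual 0.0 km
  B: calculated 70.9 vs reported 70.9 → residual 0.0 km
  C: calculated 257.2 vs reported 227.6 → residual 29.6 km
  D: calculated 129.9 vs reported 129.9 → residual 0.0 km
A, B, D are mutually consistent (residuals ≈ 0); C is off by 29.6 km.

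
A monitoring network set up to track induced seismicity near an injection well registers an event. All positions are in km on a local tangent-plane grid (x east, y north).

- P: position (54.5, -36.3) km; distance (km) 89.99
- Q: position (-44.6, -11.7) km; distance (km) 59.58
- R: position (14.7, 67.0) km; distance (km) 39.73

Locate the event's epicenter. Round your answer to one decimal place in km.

x ≈ -4.1 km, y ≈ 32.0 km

Circle about each station: (x − 54.5)² + (y + 36.3)² = 89.99²; (x + 44.6)² + (y + 11.7)² = 59.58²; (x − 14.7)² + (y − 67.0)² = 39.73².
Subtracting the P equation from the Q and R equations removes the quadratic terms:
-198.2 x + 49.2 y = 2386.53
-79.6 x + 206.6 y = 6936.88
Solving the 2×2 system: x ≈ -4.1, y ≈ 32.0 km.
Check against P (with the unrounded x, y): √((x − 54.5)²+(y + 36.3)²) = 89.99 ≈ 89.99 km. ✓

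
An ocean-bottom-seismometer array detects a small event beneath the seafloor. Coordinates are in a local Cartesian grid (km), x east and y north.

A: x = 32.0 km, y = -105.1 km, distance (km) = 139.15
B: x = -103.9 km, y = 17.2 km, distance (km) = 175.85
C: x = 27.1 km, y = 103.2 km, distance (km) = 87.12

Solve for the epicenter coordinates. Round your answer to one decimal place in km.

Circle about each station: (x − 32.0)² + (y + 105.1)² = 139.15²; (x + 103.9)² + (y − 17.2)² = 175.85²; (x − 27.1)² + (y − 103.2)² = 87.12².
Subtracting pairs of circle equations eliminates x²+y² and gives linear equations (the radical axes):
-271.8 x + 244.6 y = -12539.46
-9.8 x + 416.6 y = 11087.47
Solving the 2×2 system: x ≈ 71.6, y ≈ 28.3 km.
Check against A (with the unrounded x, y): √((x − 32.0)²+(y + 105.1)²) = 139.15 ≈ 139.15 km. ✓

71.6 km east, 28.3 km north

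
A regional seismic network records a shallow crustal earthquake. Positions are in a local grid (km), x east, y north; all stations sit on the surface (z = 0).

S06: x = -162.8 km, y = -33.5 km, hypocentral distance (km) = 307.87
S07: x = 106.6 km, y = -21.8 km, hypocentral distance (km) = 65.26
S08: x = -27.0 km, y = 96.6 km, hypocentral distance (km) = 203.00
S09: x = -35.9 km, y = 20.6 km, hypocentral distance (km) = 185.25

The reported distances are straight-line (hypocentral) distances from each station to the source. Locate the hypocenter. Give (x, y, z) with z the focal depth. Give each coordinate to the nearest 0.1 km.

Each station gives a sphere (x−x_i)² + (y−y_i)² + z² = d_i² (stations at z=0).
Subtracting the S06 sphere from S07 and S08: z² cancels, leaving linear equations in x and y:
538.8 x + 23.4 y = 74737.78
271.6 x + 260.2 y = 36009.41
Solving: x ≈ 139.003, y ≈ -6.701 km (keep extra digits for the depth step; rounded: 139.0, -6.7).
Then from the S06 sphere: z² = 307.87² − (x + 162.8)² − (y + 33.5)² with x = 139.003, y = -6.701, so z ≈ 54.596 ≈ 54.6 km.

x ≈ 139.0 km, y ≈ -6.7 km, depth ≈ 54.6 km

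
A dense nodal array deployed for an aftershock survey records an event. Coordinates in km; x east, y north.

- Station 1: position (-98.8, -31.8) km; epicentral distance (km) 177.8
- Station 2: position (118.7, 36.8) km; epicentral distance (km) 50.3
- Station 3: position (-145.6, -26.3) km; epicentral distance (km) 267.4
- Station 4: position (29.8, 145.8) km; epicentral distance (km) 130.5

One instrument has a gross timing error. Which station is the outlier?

Station 3

Solve using three stations at a time. Using Station 1, Station 2, Station 4 (subtract circle equations pairwise → linear system) gives (x, y) ≈ (70.7, 21.9).
Distances from that point to each station vs reported:
  Station 1: calculated 177.8 vs reported 177.8 → residual 0.0 km
  Station 2: calculated 50.3 vs reported 50.3 → residual 0.0 km
  Station 3: calculated 221.6 vs reported 267.4 → residual 45.8 km
  Station 4: calculated 130.5 vs reported 130.5 → residual 0.0 km
Station 1, Station 2, Station 4 are mutually consistent (residuals ≈ 0); Station 3 is off by 45.8 km.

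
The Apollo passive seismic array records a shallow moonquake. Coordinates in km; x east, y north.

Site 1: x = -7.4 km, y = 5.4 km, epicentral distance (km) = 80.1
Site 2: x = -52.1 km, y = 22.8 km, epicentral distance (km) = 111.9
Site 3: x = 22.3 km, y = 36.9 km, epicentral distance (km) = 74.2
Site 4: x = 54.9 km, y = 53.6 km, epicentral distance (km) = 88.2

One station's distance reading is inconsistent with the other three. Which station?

Site 1

Solve using three stations at a time. Using Site 2, Site 3, Site 4 (subtract circle equations pairwise → linear system) gives (x, y) ≈ (44.4, -34.1).
Distances from that point to each station vs reported:
  Site 1: calculated 65.1 vs reported 80.1 → residual 15.0 km
  Site 2: calculated 112.0 vs reported 111.9 → residual 0.1 km
  Site 3: calculated 74.3 vs reported 74.2 → residual 0.1 km
  Site 4: calculated 88.3 vs reported 88.2 → residual 0.1 km
Site 2, Site 3, Site 4 are mutually consistent (residuals ≈ 0); Site 1 is off by 15.0 km.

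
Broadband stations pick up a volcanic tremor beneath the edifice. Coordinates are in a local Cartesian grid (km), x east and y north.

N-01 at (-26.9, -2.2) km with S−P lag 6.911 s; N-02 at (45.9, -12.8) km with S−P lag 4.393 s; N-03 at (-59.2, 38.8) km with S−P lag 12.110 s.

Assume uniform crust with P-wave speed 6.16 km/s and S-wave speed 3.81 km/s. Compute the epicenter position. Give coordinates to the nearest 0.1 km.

22.8 km east, -50.1 km north

Distance from S−P lag: d = Δt · v_P v_S / (v_P − v_S) = Δt · (6.16·3.81)/(6.16−3.81) ≈ 9.9871·Δt.
So d_N-01 = 69.02, d_N-02 = 43.87, d_N-03 = 120.94 km.
Circle about each station: (x + 26.9)² + (y + 2.2)² = 69.02²; (x − 45.9)² + (y + 12.8)² = 43.87²; (x + 59.2)² + (y − 38.8)² = 120.94².
Subtracting the N-01 equation from the N-02 and N-03 equations removes the quadratic terms:
145.6 x − 21.2 y = 4381.38
-64.6 x + 82.0 y = -5581.09
Solving the 2×2 system: x ≈ 22.8, y ≈ -50.1 km.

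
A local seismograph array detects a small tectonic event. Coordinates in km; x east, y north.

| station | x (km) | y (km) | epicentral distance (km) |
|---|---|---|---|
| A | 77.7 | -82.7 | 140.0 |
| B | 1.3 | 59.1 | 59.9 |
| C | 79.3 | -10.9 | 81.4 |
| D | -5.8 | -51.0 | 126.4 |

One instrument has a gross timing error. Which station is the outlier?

C

Solve using three stations at a time. Using A, B, D (subtract circle equations pairwise → linear system) gives (x, y) ≈ (61.0, 56.2).
Distances from that point to each station vs reported:
  A: calculated 139.9 vs reported 140.0 → residual 0.1 km
  B: calculated 59.8 vs reported 59.9 → residual 0.1 km
  C: calculated 69.6 vs reported 81.4 → residual 11.8 km
  D: calculated 126.3 vs reported 126.4 → residual 0.1 km
A, B, D are mutually consistent (residuals ≈ 0); C is off by 11.8 km.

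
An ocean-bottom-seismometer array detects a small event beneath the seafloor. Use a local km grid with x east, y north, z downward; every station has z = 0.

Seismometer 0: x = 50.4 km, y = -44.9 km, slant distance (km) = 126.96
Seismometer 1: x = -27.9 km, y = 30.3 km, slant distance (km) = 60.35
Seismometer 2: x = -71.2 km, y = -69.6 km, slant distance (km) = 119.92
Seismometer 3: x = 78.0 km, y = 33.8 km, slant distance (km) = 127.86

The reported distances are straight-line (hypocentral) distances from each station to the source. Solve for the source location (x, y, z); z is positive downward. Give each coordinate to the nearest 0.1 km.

(-34.8, 27.7, 59.9)

Each station gives a sphere (x−x_i)² + (y−y_i)² + z² = d_i² (stations at z=0).
Subtracting the Seismometer 0 sphere from Seismometer 1 and Seismometer 2: z² cancels, leaving linear equations in x and y:
-156.6 x + 150.4 y = 9617.05
-243.2 x − 49.4 y = 7095.47
Solving: x ≈ -34.803, y ≈ 27.705 km (keep extra digits for the depth step; rounded: -34.8, 27.7).
Then from the Seismometer 0 sphere: z² = 126.96² − (x − 50.4)² − (y + 44.9)² with x = -34.803, y = 27.705, so z ≈ 59.898 ≈ 59.9 km.
Check against Seismometer 3 (with the unrounded solution): distance 127.86 ≈ 127.86 km. ✓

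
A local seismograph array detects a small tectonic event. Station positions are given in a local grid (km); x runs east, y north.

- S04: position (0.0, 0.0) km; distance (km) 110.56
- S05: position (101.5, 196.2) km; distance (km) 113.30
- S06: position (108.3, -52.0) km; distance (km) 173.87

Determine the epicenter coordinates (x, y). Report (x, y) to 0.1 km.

Circle about each station: x² + y² = 110.56²; (x − 101.5)² + (y − 196.2)² = 113.30²; (x − 108.3)² + (y + 52.0)² = 173.87².
Subtracting the S04 equation from the S05 and S06 equations removes the quadratic terms:
203.0 x + 392.4 y = 48183.31
216.6 x − 104.0 y = -3574.37
Solving the 2×2 system: x ≈ 34.0, y ≈ 105.2 km.
Check against S04 (with the unrounded x, y): √(x²+y²) = 110.56 ≈ 110.56 km. ✓

x ≈ 34.0 km, y ≈ 105.2 km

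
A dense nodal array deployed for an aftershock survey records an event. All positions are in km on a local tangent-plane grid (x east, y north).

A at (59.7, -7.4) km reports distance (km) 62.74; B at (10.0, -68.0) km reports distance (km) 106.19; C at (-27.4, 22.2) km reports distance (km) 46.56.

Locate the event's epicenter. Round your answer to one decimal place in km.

16.4 km east, 38.0 km north

Circle about each station: (x − 59.7)² + (y + 7.4)² = 62.74²; (x − 10.0)² + (y + 68.0)² = 106.19²; (x + 27.4)² + (y − 22.2)² = 46.56².
Subtracting pairs of circle equations eliminates x²+y² and gives linear equations (the radical axes):
-99.4 x − 121.2 y = -6234.86
-174.2 x + 59.2 y = -606.78
Solving the 2×2 system: x ≈ 16.4, y ≈ 38.0 km.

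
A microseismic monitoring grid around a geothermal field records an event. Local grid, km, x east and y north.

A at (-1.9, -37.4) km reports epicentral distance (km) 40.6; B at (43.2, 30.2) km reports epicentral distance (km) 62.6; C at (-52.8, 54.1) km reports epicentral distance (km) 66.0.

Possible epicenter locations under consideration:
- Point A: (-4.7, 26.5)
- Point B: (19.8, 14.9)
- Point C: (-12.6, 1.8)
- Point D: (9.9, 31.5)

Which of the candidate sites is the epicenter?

Point C

For each candidate, compare |candidate − station| to the reported distance:
Point A: residuals A 23.4, B 14.6, C 10.5 → max 23.4 km
Point B: residuals A 16.0, B 34.6, C 16.5 → max 34.6 km
Point C: residuals A 0.0, B 0.0, C 0.0 → max 0.0 km
Point D: residuals A 29.3, B 29.3, C 0.6 → max 29.3 km
Only Point C has all residuals ≈ 0.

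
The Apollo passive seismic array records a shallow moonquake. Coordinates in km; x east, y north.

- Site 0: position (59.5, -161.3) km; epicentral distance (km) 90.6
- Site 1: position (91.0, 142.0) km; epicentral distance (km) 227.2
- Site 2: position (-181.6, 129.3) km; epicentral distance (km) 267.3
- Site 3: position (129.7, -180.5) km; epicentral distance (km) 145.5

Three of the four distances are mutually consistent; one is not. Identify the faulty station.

Solve using three stations at a time. Using Site 0, Site 1, Site 3 (subtract circle equations pairwise → linear system) gives (x, y) ≈ (28.1, -76.3).
Distances from that point to each station vs reported:
  Site 0: calculated 90.6 vs reported 90.6 → residual 0.0 km
  Site 1: calculated 227.2 vs reported 227.2 → residual 0.0 km
  Site 2: calculated 293.7 vs reported 267.3 → residual 26.4 km
  Site 3: calculated 145.5 vs reported 145.5 → residual 0.0 km
Site 0, Site 1, Site 3 are mutually consistent (residuals ≈ 0); Site 2 is off by 26.4 km.

Site 2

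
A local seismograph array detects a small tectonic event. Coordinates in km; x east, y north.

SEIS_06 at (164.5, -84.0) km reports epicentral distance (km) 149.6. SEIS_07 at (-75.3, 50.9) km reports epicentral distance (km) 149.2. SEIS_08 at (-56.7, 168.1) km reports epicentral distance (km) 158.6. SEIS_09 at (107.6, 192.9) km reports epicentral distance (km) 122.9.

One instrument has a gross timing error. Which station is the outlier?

Solve using three stations at a time. Using SEIS_07, SEIS_08, SEIS_09 (subtract circle equations pairwise → linear system) gives (x, y) ≈ (71.9, 75.3).
Distances from that point to each station vs reported:
  SEIS_06: calculated 184.2 vs reported 149.6 → residual 34.6 km
  SEIS_07: calculated 149.2 vs reported 149.2 → residual 0.0 km
  SEIS_08: calculated 158.6 vs reported 158.6 → residual 0.0 km
  SEIS_09: calculated 122.9 vs reported 122.9 → residual 0.0 km
SEIS_07, SEIS_08, SEIS_09 are mutually consistent (residuals ≈ 0); SEIS_06 is off by 34.6 km.

SEIS_06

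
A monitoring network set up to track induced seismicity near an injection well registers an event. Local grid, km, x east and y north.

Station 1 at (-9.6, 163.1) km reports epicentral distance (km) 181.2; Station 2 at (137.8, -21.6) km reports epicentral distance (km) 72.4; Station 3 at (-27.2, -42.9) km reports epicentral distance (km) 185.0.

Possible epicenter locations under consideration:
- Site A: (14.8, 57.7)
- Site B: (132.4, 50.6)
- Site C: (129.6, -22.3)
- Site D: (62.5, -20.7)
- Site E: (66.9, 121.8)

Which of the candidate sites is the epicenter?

For each candidate, compare |candidate − station| to the reported distance:
Site A: residuals Station 1 73.0, Station 2 73.9, Station 3 76.0 → max 76.0 km
Site B: residuals Station 1 0.0, Station 2 0.0, Station 3 0.0 → max 0.0 km
Site C: residuals Station 1 50.6, Station 2 64.2, Station 3 26.9 → max 64.2 km
Site D: residuals Station 1 16.2, Station 2 2.9, Station 3 92.6 → max 92.6 km
Site E: residuals Station 1 94.3, Station 2 87.6, Station 3 4.7 → max 94.3 km
Only Site B has all residuals ≈ 0.

Site B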